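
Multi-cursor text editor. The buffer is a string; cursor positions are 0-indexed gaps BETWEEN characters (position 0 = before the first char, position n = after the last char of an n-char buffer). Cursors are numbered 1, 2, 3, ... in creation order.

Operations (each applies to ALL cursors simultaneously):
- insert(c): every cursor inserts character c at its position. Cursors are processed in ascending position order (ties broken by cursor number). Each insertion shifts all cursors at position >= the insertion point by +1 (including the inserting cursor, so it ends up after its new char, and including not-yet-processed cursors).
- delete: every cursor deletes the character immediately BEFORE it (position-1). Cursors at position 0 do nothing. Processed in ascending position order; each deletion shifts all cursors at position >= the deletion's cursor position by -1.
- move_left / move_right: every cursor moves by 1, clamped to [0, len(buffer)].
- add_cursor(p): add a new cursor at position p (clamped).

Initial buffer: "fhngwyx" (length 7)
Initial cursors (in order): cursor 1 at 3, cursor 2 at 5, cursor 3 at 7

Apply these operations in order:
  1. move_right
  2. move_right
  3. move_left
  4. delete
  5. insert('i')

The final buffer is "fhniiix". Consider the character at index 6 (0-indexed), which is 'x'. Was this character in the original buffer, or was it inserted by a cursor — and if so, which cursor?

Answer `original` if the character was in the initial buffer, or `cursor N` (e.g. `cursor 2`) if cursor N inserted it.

After op 1 (move_right): buffer="fhngwyx" (len 7), cursors c1@4 c2@6 c3@7, authorship .......
After op 2 (move_right): buffer="fhngwyx" (len 7), cursors c1@5 c2@7 c3@7, authorship .......
After op 3 (move_left): buffer="fhngwyx" (len 7), cursors c1@4 c2@6 c3@6, authorship .......
After op 4 (delete): buffer="fhnx" (len 4), cursors c1@3 c2@3 c3@3, authorship ....
After op 5 (insert('i')): buffer="fhniiix" (len 7), cursors c1@6 c2@6 c3@6, authorship ...123.
Authorship (.=original, N=cursor N): . . . 1 2 3 .
Index 6: author = original

Answer: original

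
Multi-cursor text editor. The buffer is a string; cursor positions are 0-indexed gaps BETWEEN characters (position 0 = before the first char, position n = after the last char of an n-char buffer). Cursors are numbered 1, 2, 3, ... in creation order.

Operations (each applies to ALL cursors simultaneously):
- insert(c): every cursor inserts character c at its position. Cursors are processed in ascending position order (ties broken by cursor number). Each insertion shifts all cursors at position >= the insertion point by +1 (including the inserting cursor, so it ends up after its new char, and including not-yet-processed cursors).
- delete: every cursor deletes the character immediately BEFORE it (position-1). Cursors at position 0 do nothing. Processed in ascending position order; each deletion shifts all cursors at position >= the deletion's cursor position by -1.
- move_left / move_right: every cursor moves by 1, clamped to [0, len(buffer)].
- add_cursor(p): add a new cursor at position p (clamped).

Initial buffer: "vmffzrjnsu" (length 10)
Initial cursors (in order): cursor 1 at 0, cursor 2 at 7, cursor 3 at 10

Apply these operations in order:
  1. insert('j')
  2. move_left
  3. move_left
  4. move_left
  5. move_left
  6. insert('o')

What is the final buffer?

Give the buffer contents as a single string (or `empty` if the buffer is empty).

Answer: ojvmffozrjjonsuj

Derivation:
After op 1 (insert('j')): buffer="jvmffzrjjnsuj" (len 13), cursors c1@1 c2@9 c3@13, authorship 1.......2...3
After op 2 (move_left): buffer="jvmffzrjjnsuj" (len 13), cursors c1@0 c2@8 c3@12, authorship 1.......2...3
After op 3 (move_left): buffer="jvmffzrjjnsuj" (len 13), cursors c1@0 c2@7 c3@11, authorship 1.......2...3
After op 4 (move_left): buffer="jvmffzrjjnsuj" (len 13), cursors c1@0 c2@6 c3@10, authorship 1.......2...3
After op 5 (move_left): buffer="jvmffzrjjnsuj" (len 13), cursors c1@0 c2@5 c3@9, authorship 1.......2...3
After op 6 (insert('o')): buffer="ojvmffozrjjonsuj" (len 16), cursors c1@1 c2@7 c3@12, authorship 11....2...23...3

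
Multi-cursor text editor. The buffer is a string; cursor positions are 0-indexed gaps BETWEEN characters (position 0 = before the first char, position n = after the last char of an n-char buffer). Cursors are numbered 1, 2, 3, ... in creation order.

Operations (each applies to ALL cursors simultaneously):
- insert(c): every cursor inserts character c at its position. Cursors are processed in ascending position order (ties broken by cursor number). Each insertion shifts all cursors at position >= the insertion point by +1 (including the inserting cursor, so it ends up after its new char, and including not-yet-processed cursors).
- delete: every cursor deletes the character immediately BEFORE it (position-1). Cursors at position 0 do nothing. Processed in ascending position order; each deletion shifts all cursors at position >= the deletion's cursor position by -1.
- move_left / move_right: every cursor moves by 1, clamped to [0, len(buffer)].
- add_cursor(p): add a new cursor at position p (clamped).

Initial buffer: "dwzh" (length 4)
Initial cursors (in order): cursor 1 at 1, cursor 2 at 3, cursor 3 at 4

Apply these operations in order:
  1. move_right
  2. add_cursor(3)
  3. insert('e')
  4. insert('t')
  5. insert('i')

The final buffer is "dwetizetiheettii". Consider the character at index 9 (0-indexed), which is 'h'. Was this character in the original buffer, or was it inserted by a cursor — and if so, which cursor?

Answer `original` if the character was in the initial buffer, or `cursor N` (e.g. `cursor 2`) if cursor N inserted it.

After op 1 (move_right): buffer="dwzh" (len 4), cursors c1@2 c2@4 c3@4, authorship ....
After op 2 (add_cursor(3)): buffer="dwzh" (len 4), cursors c1@2 c4@3 c2@4 c3@4, authorship ....
After op 3 (insert('e')): buffer="dwezehee" (len 8), cursors c1@3 c4@5 c2@8 c3@8, authorship ..1.4.23
After op 4 (insert('t')): buffer="dwetzetheett" (len 12), cursors c1@4 c4@7 c2@12 c3@12, authorship ..11.44.2323
After op 5 (insert('i')): buffer="dwetizetiheettii" (len 16), cursors c1@5 c4@9 c2@16 c3@16, authorship ..111.444.232323
Authorship (.=original, N=cursor N): . . 1 1 1 . 4 4 4 . 2 3 2 3 2 3
Index 9: author = original

Answer: original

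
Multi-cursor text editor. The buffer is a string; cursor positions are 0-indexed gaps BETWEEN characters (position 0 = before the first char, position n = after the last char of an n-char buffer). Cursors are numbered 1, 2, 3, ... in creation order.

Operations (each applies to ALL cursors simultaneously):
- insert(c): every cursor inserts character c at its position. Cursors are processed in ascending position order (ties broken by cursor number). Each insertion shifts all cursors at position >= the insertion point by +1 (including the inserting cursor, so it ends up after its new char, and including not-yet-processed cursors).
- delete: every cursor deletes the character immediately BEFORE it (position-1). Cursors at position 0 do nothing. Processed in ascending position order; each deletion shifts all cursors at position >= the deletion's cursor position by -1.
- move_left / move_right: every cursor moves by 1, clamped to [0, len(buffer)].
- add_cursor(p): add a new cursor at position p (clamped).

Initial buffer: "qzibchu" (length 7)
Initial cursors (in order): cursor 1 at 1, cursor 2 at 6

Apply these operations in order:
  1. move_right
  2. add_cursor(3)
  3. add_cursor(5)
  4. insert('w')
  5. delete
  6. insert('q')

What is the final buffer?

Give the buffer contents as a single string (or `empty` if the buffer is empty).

Answer: qzqiqbcqhuq

Derivation:
After op 1 (move_right): buffer="qzibchu" (len 7), cursors c1@2 c2@7, authorship .......
After op 2 (add_cursor(3)): buffer="qzibchu" (len 7), cursors c1@2 c3@3 c2@7, authorship .......
After op 3 (add_cursor(5)): buffer="qzibchu" (len 7), cursors c1@2 c3@3 c4@5 c2@7, authorship .......
After op 4 (insert('w')): buffer="qzwiwbcwhuw" (len 11), cursors c1@3 c3@5 c4@8 c2@11, authorship ..1.3..4..2
After op 5 (delete): buffer="qzibchu" (len 7), cursors c1@2 c3@3 c4@5 c2@7, authorship .......
After op 6 (insert('q')): buffer="qzqiqbcqhuq" (len 11), cursors c1@3 c3@5 c4@8 c2@11, authorship ..1.3..4..2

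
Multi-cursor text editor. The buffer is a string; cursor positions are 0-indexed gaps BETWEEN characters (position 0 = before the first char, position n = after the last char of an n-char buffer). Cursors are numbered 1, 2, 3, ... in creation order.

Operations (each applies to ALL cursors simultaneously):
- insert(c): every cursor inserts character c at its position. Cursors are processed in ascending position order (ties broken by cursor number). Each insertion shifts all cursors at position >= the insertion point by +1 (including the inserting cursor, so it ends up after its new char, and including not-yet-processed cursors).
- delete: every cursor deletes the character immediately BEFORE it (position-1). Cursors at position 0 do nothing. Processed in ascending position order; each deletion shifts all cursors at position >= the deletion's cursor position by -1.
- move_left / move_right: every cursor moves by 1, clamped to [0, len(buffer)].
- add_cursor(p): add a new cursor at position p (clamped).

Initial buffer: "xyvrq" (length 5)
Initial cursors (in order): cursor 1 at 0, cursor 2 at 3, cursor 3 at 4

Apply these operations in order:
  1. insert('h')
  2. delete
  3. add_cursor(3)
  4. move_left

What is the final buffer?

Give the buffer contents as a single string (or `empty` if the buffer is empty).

Answer: xyvrq

Derivation:
After op 1 (insert('h')): buffer="hxyvhrhq" (len 8), cursors c1@1 c2@5 c3@7, authorship 1...2.3.
After op 2 (delete): buffer="xyvrq" (len 5), cursors c1@0 c2@3 c3@4, authorship .....
After op 3 (add_cursor(3)): buffer="xyvrq" (len 5), cursors c1@0 c2@3 c4@3 c3@4, authorship .....
After op 4 (move_left): buffer="xyvrq" (len 5), cursors c1@0 c2@2 c4@2 c3@3, authorship .....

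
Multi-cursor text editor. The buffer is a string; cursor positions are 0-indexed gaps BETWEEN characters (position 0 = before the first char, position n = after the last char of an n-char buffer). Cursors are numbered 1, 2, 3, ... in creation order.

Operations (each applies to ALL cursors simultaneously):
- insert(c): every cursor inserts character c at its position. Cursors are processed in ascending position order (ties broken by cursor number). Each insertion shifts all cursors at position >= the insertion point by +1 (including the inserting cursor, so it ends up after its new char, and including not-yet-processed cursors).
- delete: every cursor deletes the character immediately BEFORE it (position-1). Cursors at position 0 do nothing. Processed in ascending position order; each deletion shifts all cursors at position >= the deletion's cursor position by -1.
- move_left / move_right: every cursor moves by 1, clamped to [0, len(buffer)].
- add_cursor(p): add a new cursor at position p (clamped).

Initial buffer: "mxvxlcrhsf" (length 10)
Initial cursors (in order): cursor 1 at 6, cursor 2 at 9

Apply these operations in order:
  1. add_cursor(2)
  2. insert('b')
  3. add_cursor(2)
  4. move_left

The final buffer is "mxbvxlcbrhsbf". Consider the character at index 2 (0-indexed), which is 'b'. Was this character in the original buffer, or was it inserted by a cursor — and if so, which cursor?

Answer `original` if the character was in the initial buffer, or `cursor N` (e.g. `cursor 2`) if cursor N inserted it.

After op 1 (add_cursor(2)): buffer="mxvxlcrhsf" (len 10), cursors c3@2 c1@6 c2@9, authorship ..........
After op 2 (insert('b')): buffer="mxbvxlcbrhsbf" (len 13), cursors c3@3 c1@8 c2@12, authorship ..3....1...2.
After op 3 (add_cursor(2)): buffer="mxbvxlcbrhsbf" (len 13), cursors c4@2 c3@3 c1@8 c2@12, authorship ..3....1...2.
After op 4 (move_left): buffer="mxbvxlcbrhsbf" (len 13), cursors c4@1 c3@2 c1@7 c2@11, authorship ..3....1...2.
Authorship (.=original, N=cursor N): . . 3 . . . . 1 . . . 2 .
Index 2: author = 3

Answer: cursor 3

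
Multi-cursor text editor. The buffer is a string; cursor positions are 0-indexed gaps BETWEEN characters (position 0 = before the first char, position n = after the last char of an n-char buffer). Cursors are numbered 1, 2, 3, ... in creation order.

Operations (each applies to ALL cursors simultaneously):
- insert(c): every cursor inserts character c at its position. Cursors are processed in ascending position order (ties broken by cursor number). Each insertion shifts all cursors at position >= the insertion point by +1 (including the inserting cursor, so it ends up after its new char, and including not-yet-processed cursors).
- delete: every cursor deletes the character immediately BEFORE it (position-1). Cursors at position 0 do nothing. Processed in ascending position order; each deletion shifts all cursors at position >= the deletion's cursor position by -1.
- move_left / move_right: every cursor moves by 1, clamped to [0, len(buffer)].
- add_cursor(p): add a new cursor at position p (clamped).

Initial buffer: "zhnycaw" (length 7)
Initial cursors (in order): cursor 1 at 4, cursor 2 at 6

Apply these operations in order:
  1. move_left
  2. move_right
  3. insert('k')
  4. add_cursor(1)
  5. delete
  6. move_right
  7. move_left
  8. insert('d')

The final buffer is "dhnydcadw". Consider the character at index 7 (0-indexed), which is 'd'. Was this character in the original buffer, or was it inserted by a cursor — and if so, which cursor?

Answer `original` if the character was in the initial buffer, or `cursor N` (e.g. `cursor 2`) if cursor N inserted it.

After op 1 (move_left): buffer="zhnycaw" (len 7), cursors c1@3 c2@5, authorship .......
After op 2 (move_right): buffer="zhnycaw" (len 7), cursors c1@4 c2@6, authorship .......
After op 3 (insert('k')): buffer="zhnykcakw" (len 9), cursors c1@5 c2@8, authorship ....1..2.
After op 4 (add_cursor(1)): buffer="zhnykcakw" (len 9), cursors c3@1 c1@5 c2@8, authorship ....1..2.
After op 5 (delete): buffer="hnycaw" (len 6), cursors c3@0 c1@3 c2@5, authorship ......
After op 6 (move_right): buffer="hnycaw" (len 6), cursors c3@1 c1@4 c2@6, authorship ......
After op 7 (move_left): buffer="hnycaw" (len 6), cursors c3@0 c1@3 c2@5, authorship ......
After op 8 (insert('d')): buffer="dhnydcadw" (len 9), cursors c3@1 c1@5 c2@8, authorship 3...1..2.
Authorship (.=original, N=cursor N): 3 . . . 1 . . 2 .
Index 7: author = 2

Answer: cursor 2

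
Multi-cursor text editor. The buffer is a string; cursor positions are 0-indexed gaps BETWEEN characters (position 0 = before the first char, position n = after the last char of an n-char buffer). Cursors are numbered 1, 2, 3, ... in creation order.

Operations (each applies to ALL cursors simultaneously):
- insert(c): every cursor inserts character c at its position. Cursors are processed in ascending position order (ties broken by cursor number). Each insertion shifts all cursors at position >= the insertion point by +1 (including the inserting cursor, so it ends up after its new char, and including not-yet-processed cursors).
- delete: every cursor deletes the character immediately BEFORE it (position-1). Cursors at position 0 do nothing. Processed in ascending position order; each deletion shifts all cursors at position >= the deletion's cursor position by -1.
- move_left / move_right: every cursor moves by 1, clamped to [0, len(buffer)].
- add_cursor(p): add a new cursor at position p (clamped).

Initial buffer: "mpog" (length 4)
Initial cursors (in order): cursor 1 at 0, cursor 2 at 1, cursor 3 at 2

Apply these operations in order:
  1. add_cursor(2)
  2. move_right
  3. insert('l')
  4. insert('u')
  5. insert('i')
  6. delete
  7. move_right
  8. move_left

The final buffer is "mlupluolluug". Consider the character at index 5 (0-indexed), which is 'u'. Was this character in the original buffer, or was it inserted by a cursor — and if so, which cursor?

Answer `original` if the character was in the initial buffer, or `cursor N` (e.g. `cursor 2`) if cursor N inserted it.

Answer: cursor 2

Derivation:
After op 1 (add_cursor(2)): buffer="mpog" (len 4), cursors c1@0 c2@1 c3@2 c4@2, authorship ....
After op 2 (move_right): buffer="mpog" (len 4), cursors c1@1 c2@2 c3@3 c4@3, authorship ....
After op 3 (insert('l')): buffer="mlplollg" (len 8), cursors c1@2 c2@4 c3@7 c4@7, authorship .1.2.34.
After op 4 (insert('u')): buffer="mlupluolluug" (len 12), cursors c1@3 c2@6 c3@11 c4@11, authorship .11.22.3434.
After op 5 (insert('i')): buffer="mluipluiolluuiig" (len 16), cursors c1@4 c2@8 c3@15 c4@15, authorship .111.222.343434.
After op 6 (delete): buffer="mlupluolluug" (len 12), cursors c1@3 c2@6 c3@11 c4@11, authorship .11.22.3434.
After op 7 (move_right): buffer="mlupluolluug" (len 12), cursors c1@4 c2@7 c3@12 c4@12, authorship .11.22.3434.
After op 8 (move_left): buffer="mlupluolluug" (len 12), cursors c1@3 c2@6 c3@11 c4@11, authorship .11.22.3434.
Authorship (.=original, N=cursor N): . 1 1 . 2 2 . 3 4 3 4 .
Index 5: author = 2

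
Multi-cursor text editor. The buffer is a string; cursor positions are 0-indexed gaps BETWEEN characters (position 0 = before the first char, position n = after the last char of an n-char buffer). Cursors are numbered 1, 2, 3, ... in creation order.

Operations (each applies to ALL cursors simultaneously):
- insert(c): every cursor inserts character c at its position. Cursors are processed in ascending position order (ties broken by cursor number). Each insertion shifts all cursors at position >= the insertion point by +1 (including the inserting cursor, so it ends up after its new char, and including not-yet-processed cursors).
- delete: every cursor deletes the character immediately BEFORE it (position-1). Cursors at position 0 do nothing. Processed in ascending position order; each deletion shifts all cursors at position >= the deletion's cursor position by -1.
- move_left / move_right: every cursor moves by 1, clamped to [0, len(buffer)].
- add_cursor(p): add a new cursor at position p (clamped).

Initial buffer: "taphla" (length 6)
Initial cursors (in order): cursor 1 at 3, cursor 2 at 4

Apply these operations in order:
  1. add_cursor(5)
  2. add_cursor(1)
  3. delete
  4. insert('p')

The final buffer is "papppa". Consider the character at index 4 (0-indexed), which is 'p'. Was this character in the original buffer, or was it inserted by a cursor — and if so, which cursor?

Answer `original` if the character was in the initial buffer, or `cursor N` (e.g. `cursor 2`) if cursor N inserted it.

Answer: cursor 3

Derivation:
After op 1 (add_cursor(5)): buffer="taphla" (len 6), cursors c1@3 c2@4 c3@5, authorship ......
After op 2 (add_cursor(1)): buffer="taphla" (len 6), cursors c4@1 c1@3 c2@4 c3@5, authorship ......
After op 3 (delete): buffer="aa" (len 2), cursors c4@0 c1@1 c2@1 c3@1, authorship ..
After op 4 (insert('p')): buffer="papppa" (len 6), cursors c4@1 c1@5 c2@5 c3@5, authorship 4.123.
Authorship (.=original, N=cursor N): 4 . 1 2 3 .
Index 4: author = 3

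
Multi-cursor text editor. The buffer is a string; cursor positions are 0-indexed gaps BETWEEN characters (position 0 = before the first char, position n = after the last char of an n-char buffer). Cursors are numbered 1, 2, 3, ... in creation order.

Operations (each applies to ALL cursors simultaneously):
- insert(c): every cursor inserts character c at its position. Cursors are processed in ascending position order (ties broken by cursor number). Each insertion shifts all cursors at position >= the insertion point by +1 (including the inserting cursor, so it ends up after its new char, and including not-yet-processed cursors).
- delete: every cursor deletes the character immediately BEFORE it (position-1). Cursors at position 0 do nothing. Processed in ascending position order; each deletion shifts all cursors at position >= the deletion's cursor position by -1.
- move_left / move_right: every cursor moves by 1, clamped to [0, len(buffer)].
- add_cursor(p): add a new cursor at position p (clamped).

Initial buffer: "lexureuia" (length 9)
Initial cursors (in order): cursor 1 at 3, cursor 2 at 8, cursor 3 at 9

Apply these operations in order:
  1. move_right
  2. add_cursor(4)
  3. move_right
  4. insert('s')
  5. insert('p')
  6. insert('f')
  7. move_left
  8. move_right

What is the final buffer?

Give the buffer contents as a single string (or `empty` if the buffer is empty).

Answer: lexurssppffeuiassppff

Derivation:
After op 1 (move_right): buffer="lexureuia" (len 9), cursors c1@4 c2@9 c3@9, authorship .........
After op 2 (add_cursor(4)): buffer="lexureuia" (len 9), cursors c1@4 c4@4 c2@9 c3@9, authorship .........
After op 3 (move_right): buffer="lexureuia" (len 9), cursors c1@5 c4@5 c2@9 c3@9, authorship .........
After op 4 (insert('s')): buffer="lexursseuiass" (len 13), cursors c1@7 c4@7 c2@13 c3@13, authorship .....14....23
After op 5 (insert('p')): buffer="lexurssppeuiasspp" (len 17), cursors c1@9 c4@9 c2@17 c3@17, authorship .....1414....2323
After op 6 (insert('f')): buffer="lexurssppffeuiassppff" (len 21), cursors c1@11 c4@11 c2@21 c3@21, authorship .....141414....232323
After op 7 (move_left): buffer="lexurssppffeuiassppff" (len 21), cursors c1@10 c4@10 c2@20 c3@20, authorship .....141414....232323
After op 8 (move_right): buffer="lexurssppffeuiassppff" (len 21), cursors c1@11 c4@11 c2@21 c3@21, authorship .....141414....232323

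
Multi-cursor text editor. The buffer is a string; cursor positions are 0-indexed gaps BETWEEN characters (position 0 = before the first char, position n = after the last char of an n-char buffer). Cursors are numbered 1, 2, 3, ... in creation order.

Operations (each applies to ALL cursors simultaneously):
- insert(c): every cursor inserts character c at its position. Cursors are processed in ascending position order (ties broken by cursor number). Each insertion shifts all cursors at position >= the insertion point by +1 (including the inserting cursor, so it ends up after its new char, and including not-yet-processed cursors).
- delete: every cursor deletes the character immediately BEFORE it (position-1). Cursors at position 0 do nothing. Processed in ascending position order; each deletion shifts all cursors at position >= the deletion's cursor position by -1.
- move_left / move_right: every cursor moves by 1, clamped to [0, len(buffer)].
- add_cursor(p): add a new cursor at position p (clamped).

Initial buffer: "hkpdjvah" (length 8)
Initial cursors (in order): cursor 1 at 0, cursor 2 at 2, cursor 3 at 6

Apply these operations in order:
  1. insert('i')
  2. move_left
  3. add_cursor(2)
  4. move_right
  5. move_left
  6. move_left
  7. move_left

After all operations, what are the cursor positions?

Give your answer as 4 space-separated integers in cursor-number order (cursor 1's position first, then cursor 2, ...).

Answer: 0 1 6 0

Derivation:
After op 1 (insert('i')): buffer="ihkipdjviah" (len 11), cursors c1@1 c2@4 c3@9, authorship 1..2....3..
After op 2 (move_left): buffer="ihkipdjviah" (len 11), cursors c1@0 c2@3 c3@8, authorship 1..2....3..
After op 3 (add_cursor(2)): buffer="ihkipdjviah" (len 11), cursors c1@0 c4@2 c2@3 c3@8, authorship 1..2....3..
After op 4 (move_right): buffer="ihkipdjviah" (len 11), cursors c1@1 c4@3 c2@4 c3@9, authorship 1..2....3..
After op 5 (move_left): buffer="ihkipdjviah" (len 11), cursors c1@0 c4@2 c2@3 c3@8, authorship 1..2....3..
After op 6 (move_left): buffer="ihkipdjviah" (len 11), cursors c1@0 c4@1 c2@2 c3@7, authorship 1..2....3..
After op 7 (move_left): buffer="ihkipdjviah" (len 11), cursors c1@0 c4@0 c2@1 c3@6, authorship 1..2....3..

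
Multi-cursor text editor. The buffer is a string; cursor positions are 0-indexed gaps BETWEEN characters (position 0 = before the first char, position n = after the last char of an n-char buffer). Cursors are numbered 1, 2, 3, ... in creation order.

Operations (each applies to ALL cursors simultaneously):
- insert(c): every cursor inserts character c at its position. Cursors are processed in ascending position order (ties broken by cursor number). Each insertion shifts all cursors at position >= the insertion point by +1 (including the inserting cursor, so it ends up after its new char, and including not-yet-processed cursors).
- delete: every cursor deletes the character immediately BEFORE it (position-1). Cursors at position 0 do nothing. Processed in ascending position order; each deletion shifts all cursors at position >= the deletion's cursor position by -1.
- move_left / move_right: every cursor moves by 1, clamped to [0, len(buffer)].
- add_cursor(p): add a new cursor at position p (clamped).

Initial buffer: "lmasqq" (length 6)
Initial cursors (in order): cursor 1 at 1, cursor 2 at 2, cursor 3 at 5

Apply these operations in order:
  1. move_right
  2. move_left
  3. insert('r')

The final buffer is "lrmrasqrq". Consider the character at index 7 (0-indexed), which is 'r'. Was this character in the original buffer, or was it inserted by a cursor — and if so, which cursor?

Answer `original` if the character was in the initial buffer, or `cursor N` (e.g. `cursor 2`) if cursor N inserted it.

Answer: cursor 3

Derivation:
After op 1 (move_right): buffer="lmasqq" (len 6), cursors c1@2 c2@3 c3@6, authorship ......
After op 2 (move_left): buffer="lmasqq" (len 6), cursors c1@1 c2@2 c3@5, authorship ......
After op 3 (insert('r')): buffer="lrmrasqrq" (len 9), cursors c1@2 c2@4 c3@8, authorship .1.2...3.
Authorship (.=original, N=cursor N): . 1 . 2 . . . 3 .
Index 7: author = 3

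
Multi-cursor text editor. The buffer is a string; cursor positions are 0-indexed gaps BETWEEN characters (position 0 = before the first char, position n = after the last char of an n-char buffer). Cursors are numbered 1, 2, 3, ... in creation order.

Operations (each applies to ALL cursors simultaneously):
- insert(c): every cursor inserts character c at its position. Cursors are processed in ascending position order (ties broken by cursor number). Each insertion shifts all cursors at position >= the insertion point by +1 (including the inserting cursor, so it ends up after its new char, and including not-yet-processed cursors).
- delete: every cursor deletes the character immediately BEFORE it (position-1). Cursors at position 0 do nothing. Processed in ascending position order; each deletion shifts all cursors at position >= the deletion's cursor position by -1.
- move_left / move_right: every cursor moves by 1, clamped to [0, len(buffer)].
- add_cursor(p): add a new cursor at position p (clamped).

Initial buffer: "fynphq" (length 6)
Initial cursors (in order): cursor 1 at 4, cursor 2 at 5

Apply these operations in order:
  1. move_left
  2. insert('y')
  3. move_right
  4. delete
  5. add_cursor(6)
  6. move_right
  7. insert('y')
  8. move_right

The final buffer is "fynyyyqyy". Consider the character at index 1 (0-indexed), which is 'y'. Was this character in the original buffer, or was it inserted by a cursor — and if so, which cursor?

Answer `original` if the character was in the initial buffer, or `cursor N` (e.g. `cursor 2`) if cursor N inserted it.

After op 1 (move_left): buffer="fynphq" (len 6), cursors c1@3 c2@4, authorship ......
After op 2 (insert('y')): buffer="fynypyhq" (len 8), cursors c1@4 c2@6, authorship ...1.2..
After op 3 (move_right): buffer="fynypyhq" (len 8), cursors c1@5 c2@7, authorship ...1.2..
After op 4 (delete): buffer="fynyyq" (len 6), cursors c1@4 c2@5, authorship ...12.
After op 5 (add_cursor(6)): buffer="fynyyq" (len 6), cursors c1@4 c2@5 c3@6, authorship ...12.
After op 6 (move_right): buffer="fynyyq" (len 6), cursors c1@5 c2@6 c3@6, authorship ...12.
After op 7 (insert('y')): buffer="fynyyyqyy" (len 9), cursors c1@6 c2@9 c3@9, authorship ...121.23
After op 8 (move_right): buffer="fynyyyqyy" (len 9), cursors c1@7 c2@9 c3@9, authorship ...121.23
Authorship (.=original, N=cursor N): . . . 1 2 1 . 2 3
Index 1: author = original

Answer: original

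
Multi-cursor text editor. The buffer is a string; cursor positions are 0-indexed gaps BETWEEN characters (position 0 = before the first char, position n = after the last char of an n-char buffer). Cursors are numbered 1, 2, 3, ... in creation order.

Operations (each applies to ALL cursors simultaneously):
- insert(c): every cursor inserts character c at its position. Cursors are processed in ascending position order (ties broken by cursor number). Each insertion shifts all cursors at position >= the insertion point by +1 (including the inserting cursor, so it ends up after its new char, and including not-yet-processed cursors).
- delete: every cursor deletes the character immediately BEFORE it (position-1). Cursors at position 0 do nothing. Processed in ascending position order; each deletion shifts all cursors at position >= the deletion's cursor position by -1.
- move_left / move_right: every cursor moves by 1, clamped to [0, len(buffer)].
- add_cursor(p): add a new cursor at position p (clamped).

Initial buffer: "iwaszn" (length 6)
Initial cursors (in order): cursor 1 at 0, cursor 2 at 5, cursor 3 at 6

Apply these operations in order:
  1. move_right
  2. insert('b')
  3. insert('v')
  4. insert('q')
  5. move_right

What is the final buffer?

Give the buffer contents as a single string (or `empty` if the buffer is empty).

After op 1 (move_right): buffer="iwaszn" (len 6), cursors c1@1 c2@6 c3@6, authorship ......
After op 2 (insert('b')): buffer="ibwasznbb" (len 9), cursors c1@2 c2@9 c3@9, authorship .1.....23
After op 3 (insert('v')): buffer="ibvwasznbbvv" (len 12), cursors c1@3 c2@12 c3@12, authorship .11.....2323
After op 4 (insert('q')): buffer="ibvqwasznbbvvqq" (len 15), cursors c1@4 c2@15 c3@15, authorship .111.....232323
After op 5 (move_right): buffer="ibvqwasznbbvvqq" (len 15), cursors c1@5 c2@15 c3@15, authorship .111.....232323

Answer: ibvqwasznbbvvqq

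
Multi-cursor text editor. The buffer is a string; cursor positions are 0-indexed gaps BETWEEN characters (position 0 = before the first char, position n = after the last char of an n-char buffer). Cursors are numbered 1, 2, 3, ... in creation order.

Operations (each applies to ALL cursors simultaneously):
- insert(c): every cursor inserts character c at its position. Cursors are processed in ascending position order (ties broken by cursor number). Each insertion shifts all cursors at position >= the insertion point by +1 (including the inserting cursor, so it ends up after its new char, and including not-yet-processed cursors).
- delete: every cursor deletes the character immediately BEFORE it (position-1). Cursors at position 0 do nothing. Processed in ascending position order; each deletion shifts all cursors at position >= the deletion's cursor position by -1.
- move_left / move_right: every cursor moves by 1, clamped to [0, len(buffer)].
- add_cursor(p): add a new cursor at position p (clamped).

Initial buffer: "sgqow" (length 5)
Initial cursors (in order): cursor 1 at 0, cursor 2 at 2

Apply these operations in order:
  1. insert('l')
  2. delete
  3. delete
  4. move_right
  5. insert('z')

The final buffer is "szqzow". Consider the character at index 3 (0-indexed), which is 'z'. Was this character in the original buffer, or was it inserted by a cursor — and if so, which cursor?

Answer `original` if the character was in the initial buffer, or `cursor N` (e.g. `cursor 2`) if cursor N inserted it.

Answer: cursor 2

Derivation:
After op 1 (insert('l')): buffer="lsglqow" (len 7), cursors c1@1 c2@4, authorship 1..2...
After op 2 (delete): buffer="sgqow" (len 5), cursors c1@0 c2@2, authorship .....
After op 3 (delete): buffer="sqow" (len 4), cursors c1@0 c2@1, authorship ....
After op 4 (move_right): buffer="sqow" (len 4), cursors c1@1 c2@2, authorship ....
After op 5 (insert('z')): buffer="szqzow" (len 6), cursors c1@2 c2@4, authorship .1.2..
Authorship (.=original, N=cursor N): . 1 . 2 . .
Index 3: author = 2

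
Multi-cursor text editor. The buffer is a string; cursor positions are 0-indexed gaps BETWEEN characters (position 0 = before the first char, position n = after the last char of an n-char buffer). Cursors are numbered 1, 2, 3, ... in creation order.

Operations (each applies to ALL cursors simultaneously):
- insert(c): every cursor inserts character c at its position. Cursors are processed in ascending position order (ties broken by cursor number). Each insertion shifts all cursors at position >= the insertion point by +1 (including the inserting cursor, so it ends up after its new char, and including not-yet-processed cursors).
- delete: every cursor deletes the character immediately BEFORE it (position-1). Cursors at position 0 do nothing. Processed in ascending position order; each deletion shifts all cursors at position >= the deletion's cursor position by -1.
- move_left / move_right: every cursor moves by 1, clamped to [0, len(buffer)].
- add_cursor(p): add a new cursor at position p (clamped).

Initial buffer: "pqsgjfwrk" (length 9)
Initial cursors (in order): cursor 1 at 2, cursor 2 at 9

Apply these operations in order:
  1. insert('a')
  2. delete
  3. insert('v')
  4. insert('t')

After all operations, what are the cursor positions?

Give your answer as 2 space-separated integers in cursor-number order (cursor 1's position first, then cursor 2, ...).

After op 1 (insert('a')): buffer="pqasgjfwrka" (len 11), cursors c1@3 c2@11, authorship ..1.......2
After op 2 (delete): buffer="pqsgjfwrk" (len 9), cursors c1@2 c2@9, authorship .........
After op 3 (insert('v')): buffer="pqvsgjfwrkv" (len 11), cursors c1@3 c2@11, authorship ..1.......2
After op 4 (insert('t')): buffer="pqvtsgjfwrkvt" (len 13), cursors c1@4 c2@13, authorship ..11.......22

Answer: 4 13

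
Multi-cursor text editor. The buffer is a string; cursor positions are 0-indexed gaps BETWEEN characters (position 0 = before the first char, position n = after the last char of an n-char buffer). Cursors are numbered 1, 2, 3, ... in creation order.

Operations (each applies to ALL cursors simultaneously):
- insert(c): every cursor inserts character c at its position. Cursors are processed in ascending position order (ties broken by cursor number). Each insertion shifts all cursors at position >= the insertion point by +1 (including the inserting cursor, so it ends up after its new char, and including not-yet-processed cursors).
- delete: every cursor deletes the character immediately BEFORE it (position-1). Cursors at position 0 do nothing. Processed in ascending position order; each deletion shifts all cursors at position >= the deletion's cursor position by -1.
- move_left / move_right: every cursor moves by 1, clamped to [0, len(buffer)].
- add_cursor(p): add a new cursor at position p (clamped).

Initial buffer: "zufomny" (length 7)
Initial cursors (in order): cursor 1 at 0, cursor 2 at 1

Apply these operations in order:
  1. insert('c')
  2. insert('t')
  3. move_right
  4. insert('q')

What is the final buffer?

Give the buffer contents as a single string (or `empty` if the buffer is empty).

After op 1 (insert('c')): buffer="czcufomny" (len 9), cursors c1@1 c2@3, authorship 1.2......
After op 2 (insert('t')): buffer="ctzctufomny" (len 11), cursors c1@2 c2@5, authorship 11.22......
After op 3 (move_right): buffer="ctzctufomny" (len 11), cursors c1@3 c2@6, authorship 11.22......
After op 4 (insert('q')): buffer="ctzqctuqfomny" (len 13), cursors c1@4 c2@8, authorship 11.122.2.....

Answer: ctzqctuqfomny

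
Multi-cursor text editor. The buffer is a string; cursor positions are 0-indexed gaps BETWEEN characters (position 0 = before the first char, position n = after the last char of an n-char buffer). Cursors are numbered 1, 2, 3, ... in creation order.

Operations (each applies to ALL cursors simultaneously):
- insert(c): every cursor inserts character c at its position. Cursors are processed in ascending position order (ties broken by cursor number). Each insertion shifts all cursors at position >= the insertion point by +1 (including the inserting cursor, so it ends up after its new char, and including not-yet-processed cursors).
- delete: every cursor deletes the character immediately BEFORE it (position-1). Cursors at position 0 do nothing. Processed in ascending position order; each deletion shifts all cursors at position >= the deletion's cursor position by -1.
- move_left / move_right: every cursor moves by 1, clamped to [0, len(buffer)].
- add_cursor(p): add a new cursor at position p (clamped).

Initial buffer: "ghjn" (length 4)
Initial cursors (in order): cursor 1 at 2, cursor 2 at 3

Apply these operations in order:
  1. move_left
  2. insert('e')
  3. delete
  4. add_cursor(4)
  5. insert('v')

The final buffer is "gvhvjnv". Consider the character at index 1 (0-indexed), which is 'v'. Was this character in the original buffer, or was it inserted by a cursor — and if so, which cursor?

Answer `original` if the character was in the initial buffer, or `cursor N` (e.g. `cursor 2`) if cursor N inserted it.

After op 1 (move_left): buffer="ghjn" (len 4), cursors c1@1 c2@2, authorship ....
After op 2 (insert('e')): buffer="gehejn" (len 6), cursors c1@2 c2@4, authorship .1.2..
After op 3 (delete): buffer="ghjn" (len 4), cursors c1@1 c2@2, authorship ....
After op 4 (add_cursor(4)): buffer="ghjn" (len 4), cursors c1@1 c2@2 c3@4, authorship ....
After op 5 (insert('v')): buffer="gvhvjnv" (len 7), cursors c1@2 c2@4 c3@7, authorship .1.2..3
Authorship (.=original, N=cursor N): . 1 . 2 . . 3
Index 1: author = 1

Answer: cursor 1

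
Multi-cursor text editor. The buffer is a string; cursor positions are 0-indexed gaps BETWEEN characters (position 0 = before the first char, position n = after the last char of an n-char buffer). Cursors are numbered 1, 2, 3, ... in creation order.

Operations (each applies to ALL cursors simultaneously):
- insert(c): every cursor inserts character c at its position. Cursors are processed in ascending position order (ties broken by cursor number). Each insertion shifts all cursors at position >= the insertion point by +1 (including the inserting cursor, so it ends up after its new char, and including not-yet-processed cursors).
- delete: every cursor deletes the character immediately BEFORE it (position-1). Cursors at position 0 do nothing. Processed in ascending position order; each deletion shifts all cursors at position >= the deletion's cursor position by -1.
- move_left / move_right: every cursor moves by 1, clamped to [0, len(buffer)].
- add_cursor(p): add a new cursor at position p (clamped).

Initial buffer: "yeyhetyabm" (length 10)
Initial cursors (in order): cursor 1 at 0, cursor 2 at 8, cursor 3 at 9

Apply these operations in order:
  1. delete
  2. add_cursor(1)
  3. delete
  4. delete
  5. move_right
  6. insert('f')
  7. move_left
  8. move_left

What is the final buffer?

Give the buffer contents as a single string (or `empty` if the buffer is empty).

Answer: effymff

Derivation:
After op 1 (delete): buffer="yeyhetym" (len 8), cursors c1@0 c2@7 c3@7, authorship ........
After op 2 (add_cursor(1)): buffer="yeyhetym" (len 8), cursors c1@0 c4@1 c2@7 c3@7, authorship ........
After op 3 (delete): buffer="eyhem" (len 5), cursors c1@0 c4@0 c2@4 c3@4, authorship .....
After op 4 (delete): buffer="eym" (len 3), cursors c1@0 c4@0 c2@2 c3@2, authorship ...
After op 5 (move_right): buffer="eym" (len 3), cursors c1@1 c4@1 c2@3 c3@3, authorship ...
After op 6 (insert('f')): buffer="effymff" (len 7), cursors c1@3 c4@3 c2@7 c3@7, authorship .14..23
After op 7 (move_left): buffer="effymff" (len 7), cursors c1@2 c4@2 c2@6 c3@6, authorship .14..23
After op 8 (move_left): buffer="effymff" (len 7), cursors c1@1 c4@1 c2@5 c3@5, authorship .14..23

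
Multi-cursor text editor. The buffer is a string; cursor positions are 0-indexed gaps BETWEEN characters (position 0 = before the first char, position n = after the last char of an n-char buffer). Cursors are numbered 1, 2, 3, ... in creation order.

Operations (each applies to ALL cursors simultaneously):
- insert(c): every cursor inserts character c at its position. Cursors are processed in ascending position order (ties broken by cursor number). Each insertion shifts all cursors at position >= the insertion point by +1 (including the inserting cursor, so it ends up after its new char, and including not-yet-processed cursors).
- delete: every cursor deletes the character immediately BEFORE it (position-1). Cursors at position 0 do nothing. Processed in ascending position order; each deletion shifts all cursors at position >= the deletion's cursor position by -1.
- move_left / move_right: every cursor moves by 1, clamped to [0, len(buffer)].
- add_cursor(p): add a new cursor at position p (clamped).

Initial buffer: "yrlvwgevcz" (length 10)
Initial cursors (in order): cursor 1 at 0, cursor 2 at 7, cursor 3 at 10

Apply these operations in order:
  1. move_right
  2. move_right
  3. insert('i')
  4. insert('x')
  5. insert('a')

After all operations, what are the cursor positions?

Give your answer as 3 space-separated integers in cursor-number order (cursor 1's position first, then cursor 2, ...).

After op 1 (move_right): buffer="yrlvwgevcz" (len 10), cursors c1@1 c2@8 c3@10, authorship ..........
After op 2 (move_right): buffer="yrlvwgevcz" (len 10), cursors c1@2 c2@9 c3@10, authorship ..........
After op 3 (insert('i')): buffer="yrilvwgevcizi" (len 13), cursors c1@3 c2@11 c3@13, authorship ..1.......2.3
After op 4 (insert('x')): buffer="yrixlvwgevcixzix" (len 16), cursors c1@4 c2@13 c3@16, authorship ..11.......22.33
After op 5 (insert('a')): buffer="yrixalvwgevcixazixa" (len 19), cursors c1@5 c2@15 c3@19, authorship ..111.......222.333

Answer: 5 15 19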